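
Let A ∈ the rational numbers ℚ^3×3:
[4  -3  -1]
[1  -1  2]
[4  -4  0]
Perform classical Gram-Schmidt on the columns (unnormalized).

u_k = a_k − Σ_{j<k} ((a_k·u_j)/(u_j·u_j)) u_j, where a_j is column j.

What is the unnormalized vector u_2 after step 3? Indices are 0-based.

Step 1: u_0 = a_0 = (4, 1, 4).
Step 2: u_1 = a_1 − (-29/33)·u_0 = (17/33, -4/33, -16/33).
Step 3: u_2 = a_2 − (-2/33)·u_0 − (-25/17)·u_1 = (0, 32/17, -8/17).

u_2 = (0, 32/17, -8/17)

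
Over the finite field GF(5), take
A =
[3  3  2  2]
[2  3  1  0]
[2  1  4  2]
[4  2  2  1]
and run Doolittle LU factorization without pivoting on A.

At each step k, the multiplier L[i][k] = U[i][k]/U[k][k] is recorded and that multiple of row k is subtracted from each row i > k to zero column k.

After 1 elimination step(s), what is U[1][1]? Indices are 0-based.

U[1][1] = 1

Step 1: pivot at (0,0) is 3.
  row1 ← row1 − (4)·row0  ⇒  L[1][0]=4, U row1=(0, 1, 3, 2)
  row2 ← row2 − (4)·row0  ⇒  L[2][0]=4, U row2=(0, 4, 1, 4)
  row3 ← row3 − (3)·row0  ⇒  L[3][0]=3, U row3=(0, 3, 1, 0)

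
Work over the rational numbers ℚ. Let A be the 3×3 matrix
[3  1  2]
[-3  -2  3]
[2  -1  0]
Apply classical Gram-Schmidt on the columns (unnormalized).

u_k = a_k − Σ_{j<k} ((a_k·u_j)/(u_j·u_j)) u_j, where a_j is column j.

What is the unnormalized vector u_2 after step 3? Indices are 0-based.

u_2 = (203/83, 145/83, -87/83)

Step 1: u_0 = a_0 = (3, -3, 2).
Step 2: u_1 = a_1 − (7/22)·u_0 = (1/22, -23/22, -18/11).
Step 3: u_2 = a_2 − (-3/22)·u_0 − (-67/83)·u_1 = (203/83, 145/83, -87/83).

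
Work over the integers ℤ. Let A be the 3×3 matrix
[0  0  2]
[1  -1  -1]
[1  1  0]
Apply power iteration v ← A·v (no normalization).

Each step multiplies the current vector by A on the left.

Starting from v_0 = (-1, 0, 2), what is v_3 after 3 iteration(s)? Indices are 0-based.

v_0 = (-1, 0, 2).
v_1 = A·v_0 = (4, -3, -1).
v_2 = A·v_1 = (-2, 8, 1).
v_3 = A·v_2 = (2, -11, 6).

v_3 = (2, -11, 6)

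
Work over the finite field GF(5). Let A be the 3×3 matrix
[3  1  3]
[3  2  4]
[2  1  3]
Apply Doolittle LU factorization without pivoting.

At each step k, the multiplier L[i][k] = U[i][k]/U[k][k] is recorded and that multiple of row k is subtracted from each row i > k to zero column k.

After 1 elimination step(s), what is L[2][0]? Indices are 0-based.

Step 1: pivot at (0,0) is 3.
  row1 ← row1 − (1)·row0  ⇒  L[1][0]=1, U row1=(0, 1, 1)
  row2 ← row2 − (4)·row0  ⇒  L[2][0]=4, U row2=(0, 2, 1)

L[2][0] = 4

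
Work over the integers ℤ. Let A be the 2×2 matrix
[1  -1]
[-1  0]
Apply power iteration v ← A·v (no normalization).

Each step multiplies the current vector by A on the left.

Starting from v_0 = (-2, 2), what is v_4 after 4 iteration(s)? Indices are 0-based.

v_4 = (-16, 10)

v_0 = (-2, 2).
v_1 = A·v_0 = (-4, 2).
v_2 = A·v_1 = (-6, 4).
v_3 = A·v_2 = (-10, 6).
v_4 = A·v_3 = (-16, 10).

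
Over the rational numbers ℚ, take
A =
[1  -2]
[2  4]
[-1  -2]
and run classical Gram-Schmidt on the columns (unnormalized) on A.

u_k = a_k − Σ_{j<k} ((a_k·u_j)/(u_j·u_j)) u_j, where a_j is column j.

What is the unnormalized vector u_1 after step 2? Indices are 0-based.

Step 1: u_0 = a_0 = (1, 2, -1).
Step 2: u_1 = a_1 − (4/3)·u_0 = (-10/3, 4/3, -2/3).

u_1 = (-10/3, 4/3, -2/3)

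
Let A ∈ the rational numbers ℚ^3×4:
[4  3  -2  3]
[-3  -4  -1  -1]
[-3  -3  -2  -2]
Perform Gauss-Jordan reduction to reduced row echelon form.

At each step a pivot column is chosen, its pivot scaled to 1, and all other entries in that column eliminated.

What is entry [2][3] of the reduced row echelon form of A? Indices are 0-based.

step 1: normalize row 0 (÷4) = (1, 3/4, -1/2, 3/4)
  row 1: subtract -3×row0 = (0, -7/4, -5/2, 5/4)
  row 2: subtract -3×row0 = (0, -3/4, -7/2, 1/4)
step 2: normalize row 1 (÷-7/4) = (0, 1, 10/7, -5/7)
  row 0: subtract 3/4×row1 = (1, 0, -11/7, 9/7)
  row 2: subtract -3/4×row1 = (0, 0, -17/7, -2/7)
step 3: normalize row 2 (÷-17/7) = (0, 0, 1, 2/17)
  row 0: subtract -11/7×row2 = (1, 0, 0, 25/17)
  row 1: subtract 10/7×row2 = (0, 1, 0, -15/17)

M[2][3] = 2/17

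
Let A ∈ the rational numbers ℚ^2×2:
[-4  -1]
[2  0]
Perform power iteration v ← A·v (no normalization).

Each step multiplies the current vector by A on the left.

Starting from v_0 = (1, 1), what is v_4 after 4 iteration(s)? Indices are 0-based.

v_0 = (1, 1).
v_1 = A·v_0 = (-5, 2).
v_2 = A·v_1 = (18, -10).
v_3 = A·v_2 = (-62, 36).
v_4 = A·v_3 = (212, -124).

v_4 = (212, -124)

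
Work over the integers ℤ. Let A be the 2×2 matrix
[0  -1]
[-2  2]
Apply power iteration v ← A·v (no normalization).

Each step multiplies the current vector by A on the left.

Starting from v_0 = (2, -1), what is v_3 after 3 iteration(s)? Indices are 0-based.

v_0 = (2, -1).
v_1 = A·v_0 = (1, -6).
v_2 = A·v_1 = (6, -14).
v_3 = A·v_2 = (14, -40).

v_3 = (14, -40)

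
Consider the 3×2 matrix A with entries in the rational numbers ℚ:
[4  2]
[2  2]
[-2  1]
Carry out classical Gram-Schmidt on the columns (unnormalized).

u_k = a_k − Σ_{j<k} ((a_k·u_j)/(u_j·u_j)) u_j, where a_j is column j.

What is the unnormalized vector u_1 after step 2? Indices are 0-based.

u_1 = (1/3, 7/6, 11/6)

Step 1: u_0 = a_0 = (4, 2, -2).
Step 2: u_1 = a_1 − (5/12)·u_0 = (1/3, 7/6, 11/6).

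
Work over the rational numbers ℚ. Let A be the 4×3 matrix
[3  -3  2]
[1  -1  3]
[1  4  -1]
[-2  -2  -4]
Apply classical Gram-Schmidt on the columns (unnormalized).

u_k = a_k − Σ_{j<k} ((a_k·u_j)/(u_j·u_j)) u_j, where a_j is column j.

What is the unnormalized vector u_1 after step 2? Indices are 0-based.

Step 1: u_0 = a_0 = (3, 1, 1, -2).
Step 2: u_1 = a_1 − (-2/15)·u_0 = (-13/5, -13/15, 62/15, -34/15).

u_1 = (-13/5, -13/15, 62/15, -34/15)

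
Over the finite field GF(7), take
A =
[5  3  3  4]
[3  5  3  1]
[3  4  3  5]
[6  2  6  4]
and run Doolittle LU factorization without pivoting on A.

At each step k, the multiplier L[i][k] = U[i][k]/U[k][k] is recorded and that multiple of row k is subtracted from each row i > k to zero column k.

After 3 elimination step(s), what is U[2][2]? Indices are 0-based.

U[2][2] = 3

[col 0] pivot 5
  R1 -= 2*R0 → (0, 6, 4, 0)  (L[1][0] := 2)
  R2 -= 2*R0 → (0, 5, 4, 4)  (L[2][0] := 2)
  R3 -= 4*R0 → (0, 4, 1, 2)  (L[3][0] := 4)
[col 1] pivot 6
  R2 -= 2*R1 → (0, 0, 3, 4)  (L[2][1] := 2)
  R3 -= 3*R1 → (0, 0, 3, 2)  (L[3][1] := 3)
[col 2] pivot 3
  R3 -= 1*R2 → (0, 0, 0, 5)  (L[3][2] := 1)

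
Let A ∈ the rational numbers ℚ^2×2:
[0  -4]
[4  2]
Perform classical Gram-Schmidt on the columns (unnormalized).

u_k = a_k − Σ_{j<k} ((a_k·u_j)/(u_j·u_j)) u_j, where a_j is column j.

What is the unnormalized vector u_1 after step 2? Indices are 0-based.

Step 1: u_0 = a_0 = (0, 4).
Step 2: u_1 = a_1 − (1/2)·u_0 = (-4, 0).

u_1 = (-4, 0)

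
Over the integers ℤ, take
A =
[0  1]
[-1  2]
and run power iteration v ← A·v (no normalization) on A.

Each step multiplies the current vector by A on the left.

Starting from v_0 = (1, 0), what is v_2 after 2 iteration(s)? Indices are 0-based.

v_0 = (1, 0).
v_1 = A·v_0 = (0, -1).
v_2 = A·v_1 = (-1, -2).

v_2 = (-1, -2)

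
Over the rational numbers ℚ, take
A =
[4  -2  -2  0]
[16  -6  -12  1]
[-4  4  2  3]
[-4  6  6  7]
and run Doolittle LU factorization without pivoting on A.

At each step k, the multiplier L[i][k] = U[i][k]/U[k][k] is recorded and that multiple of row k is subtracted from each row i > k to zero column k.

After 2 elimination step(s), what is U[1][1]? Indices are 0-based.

U[1][1] = 2

k=0: U[0][0]=4
  eliminate (1,0): mult=4, new row 1: (0, 2, -4, 1); set L[1][0]=4
  eliminate (2,0): mult=-1, new row 2: (0, 2, 0, 3); set L[2][0]=-1
  eliminate (3,0): mult=-1, new row 3: (0, 4, 4, 7); set L[3][0]=-1
k=1: U[1][1]=2
  eliminate (2,1): mult=1, new row 2: (0, 0, 4, 2); set L[2][1]=1
  eliminate (3,1): mult=2, new row 3: (0, 0, 12, 5); set L[3][1]=2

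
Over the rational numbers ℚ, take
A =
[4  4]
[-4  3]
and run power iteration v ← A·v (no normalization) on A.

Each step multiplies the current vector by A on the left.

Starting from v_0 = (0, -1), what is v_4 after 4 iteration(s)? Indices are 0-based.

v_4 = (196, 735)

v_0 = (0, -1).
v_1 = A·v_0 = (-4, -3).
v_2 = A·v_1 = (-28, 7).
v_3 = A·v_2 = (-84, 133).
v_4 = A·v_3 = (196, 735).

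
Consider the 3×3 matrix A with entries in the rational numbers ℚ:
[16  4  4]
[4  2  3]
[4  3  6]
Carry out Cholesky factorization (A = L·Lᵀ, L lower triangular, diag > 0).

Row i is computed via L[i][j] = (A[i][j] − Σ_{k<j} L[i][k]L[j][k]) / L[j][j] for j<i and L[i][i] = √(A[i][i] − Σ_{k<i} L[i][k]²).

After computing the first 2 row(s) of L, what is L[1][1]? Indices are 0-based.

L[1][1] = 1

Step 1: L[0][0] = √(16) = 4.
  L[1][0] = (4) / L[0][0] = 1.
Step 2: L[1][1] = √(1) = 1.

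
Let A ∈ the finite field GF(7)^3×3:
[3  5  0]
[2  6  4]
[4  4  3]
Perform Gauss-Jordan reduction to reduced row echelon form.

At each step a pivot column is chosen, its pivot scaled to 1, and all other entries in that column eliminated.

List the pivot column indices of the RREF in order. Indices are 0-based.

pivot columns: 0, 1

[1] R0 /= 3  ⇒  (1, 4, 0)
     R1 -= 2·R0  ⇒  (0, 5, 4)
     R2 -= 4·R0  ⇒  (0, 2, 3)
[2] R1 /= 5  ⇒  (0, 1, 5)
     R0 -= 4·R1  ⇒  (1, 0, 1)
     R2 -= 2·R1  ⇒  (0, 0, 0)
column 2 empty below row 2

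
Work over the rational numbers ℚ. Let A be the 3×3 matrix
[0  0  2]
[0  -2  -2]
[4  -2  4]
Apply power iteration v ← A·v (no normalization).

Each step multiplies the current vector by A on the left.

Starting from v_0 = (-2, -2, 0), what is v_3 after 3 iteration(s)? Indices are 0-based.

v_0 = (-2, -2, 0).
v_1 = A·v_0 = (0, 4, -4).
v_2 = A·v_1 = (-8, 0, -24).
v_3 = A·v_2 = (-48, 48, -128).

v_3 = (-48, 48, -128)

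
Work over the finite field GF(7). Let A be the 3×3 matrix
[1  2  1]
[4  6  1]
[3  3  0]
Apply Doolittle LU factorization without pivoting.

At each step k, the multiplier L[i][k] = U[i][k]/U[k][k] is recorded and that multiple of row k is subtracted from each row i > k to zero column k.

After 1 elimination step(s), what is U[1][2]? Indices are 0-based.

[col 0] pivot 1
  R1 -= 4*R0 → (0, 5, 4)  (L[1][0] := 4)
  R2 -= 3*R0 → (0, 4, 4)  (L[2][0] := 3)

U[1][2] = 4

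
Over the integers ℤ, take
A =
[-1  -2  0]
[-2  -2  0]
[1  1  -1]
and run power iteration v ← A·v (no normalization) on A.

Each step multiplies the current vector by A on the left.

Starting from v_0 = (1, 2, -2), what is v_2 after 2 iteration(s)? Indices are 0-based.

v_0 = (1, 2, -2).
v_1 = A·v_0 = (-5, -6, 5).
v_2 = A·v_1 = (17, 22, -16).

v_2 = (17, 22, -16)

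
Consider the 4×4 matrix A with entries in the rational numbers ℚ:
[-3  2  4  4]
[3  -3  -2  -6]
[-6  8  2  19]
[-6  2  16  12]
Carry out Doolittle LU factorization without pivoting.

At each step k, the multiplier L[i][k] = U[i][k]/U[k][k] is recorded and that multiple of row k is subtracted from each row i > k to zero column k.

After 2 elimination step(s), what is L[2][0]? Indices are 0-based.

Step 1: pivot at (0,0) is -3.
  row1 ← row1 − (-1)·row0  ⇒  L[1][0]=-1, U row1=(0, -1, 2, -2)
  row2 ← row2 − (2)·row0  ⇒  L[2][0]=2, U row2=(0, 4, -6, 11)
  row3 ← row3 − (2)·row0  ⇒  L[3][0]=2, U row3=(0, -2, 8, 4)
Step 2: pivot at (1,1) is -1.
  row2 ← row2 − (-4)·row1  ⇒  L[2][1]=-4, U row2=(0, 0, 2, 3)
  row3 ← row3 − (2)·row1  ⇒  L[3][1]=2, U row3=(0, 0, 4, 8)

L[2][0] = 2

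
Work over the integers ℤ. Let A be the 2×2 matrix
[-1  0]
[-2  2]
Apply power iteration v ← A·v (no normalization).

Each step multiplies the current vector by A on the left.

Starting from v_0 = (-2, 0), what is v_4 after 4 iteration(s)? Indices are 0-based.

v_0 = (-2, 0).
v_1 = A·v_0 = (2, 4).
v_2 = A·v_1 = (-2, 4).
v_3 = A·v_2 = (2, 12).
v_4 = A·v_3 = (-2, 20).

v_4 = (-2, 20)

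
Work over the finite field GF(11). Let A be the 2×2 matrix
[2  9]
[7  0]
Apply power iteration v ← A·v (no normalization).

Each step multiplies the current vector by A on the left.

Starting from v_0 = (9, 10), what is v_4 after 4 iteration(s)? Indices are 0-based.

v_0 = (9, 10).
v_1 = A·v_0 = (9, 8).
v_2 = A·v_1 = (2, 8).
v_3 = A·v_2 = (10, 3).
v_4 = A·v_3 = (3, 4).

v_4 = (3, 4)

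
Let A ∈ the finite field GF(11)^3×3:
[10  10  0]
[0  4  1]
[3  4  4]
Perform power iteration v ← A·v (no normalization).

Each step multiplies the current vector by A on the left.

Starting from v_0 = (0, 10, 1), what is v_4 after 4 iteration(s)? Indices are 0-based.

v_0 = (0, 10, 1).
v_1 = A·v_0 = (1, 8, 0).
v_2 = A·v_1 = (2, 10, 2).
v_3 = A·v_2 = (10, 9, 10).
v_4 = A·v_3 = (3, 2, 7).

v_4 = (3, 2, 7)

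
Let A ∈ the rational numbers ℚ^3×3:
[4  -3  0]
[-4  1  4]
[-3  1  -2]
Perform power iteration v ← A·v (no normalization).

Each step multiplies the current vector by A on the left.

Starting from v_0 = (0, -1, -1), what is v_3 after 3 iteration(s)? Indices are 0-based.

v_0 = (0, -1, -1).
v_1 = A·v_0 = (3, -5, 1).
v_2 = A·v_1 = (27, -13, -16).
v_3 = A·v_2 = (147, -185, -62).

v_3 = (147, -185, -62)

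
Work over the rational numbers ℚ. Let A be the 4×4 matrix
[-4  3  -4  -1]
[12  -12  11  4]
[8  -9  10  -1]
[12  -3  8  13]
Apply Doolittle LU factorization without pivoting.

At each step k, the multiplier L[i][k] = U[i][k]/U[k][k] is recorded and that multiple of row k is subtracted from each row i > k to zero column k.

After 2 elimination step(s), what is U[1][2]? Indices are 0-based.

[col 0] pivot -4
  R1 -= -3*R0 → (0, -3, -1, 1)  (L[1][0] := -3)
  R2 -= -2*R0 → (0, -3, 2, -3)  (L[2][0] := -2)
  R3 -= -3*R0 → (0, 6, -4, 10)  (L[3][0] := -3)
[col 1] pivot -3
  R2 -= 1*R1 → (0, 0, 3, -4)  (L[2][1] := 1)
  R3 -= -2*R1 → (0, 0, -6, 12)  (L[3][1] := -2)

U[1][2] = -1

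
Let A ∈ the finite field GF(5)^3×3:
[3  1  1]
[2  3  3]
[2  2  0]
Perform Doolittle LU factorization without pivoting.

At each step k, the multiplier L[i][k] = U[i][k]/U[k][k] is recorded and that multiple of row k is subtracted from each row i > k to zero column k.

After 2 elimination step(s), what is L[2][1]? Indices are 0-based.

k=0: U[0][0]=3
  eliminate (1,0): mult=4, new row 1: (0, 4, 4); set L[1][0]=4
  eliminate (2,0): mult=4, new row 2: (0, 3, 1); set L[2][0]=4
k=1: U[1][1]=4
  eliminate (2,1): mult=2, new row 2: (0, 0, 3); set L[2][1]=2

L[2][1] = 2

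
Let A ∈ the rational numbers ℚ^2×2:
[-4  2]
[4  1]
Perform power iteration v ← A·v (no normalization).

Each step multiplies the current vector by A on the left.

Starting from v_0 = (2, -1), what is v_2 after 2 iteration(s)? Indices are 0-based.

v_2 = (54, -33)

v_0 = (2, -1).
v_1 = A·v_0 = (-10, 7).
v_2 = A·v_1 = (54, -33).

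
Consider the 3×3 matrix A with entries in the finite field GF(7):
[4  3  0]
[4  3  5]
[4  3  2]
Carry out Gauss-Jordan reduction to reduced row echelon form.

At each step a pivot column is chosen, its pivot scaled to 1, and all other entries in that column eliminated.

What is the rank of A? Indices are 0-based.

pivot(0,0)=4: scale R0 → (1, 6, 0)
  clear (1,0): R1 −= (4)R0 → (0, 0, 5)
  clear (2,0): R2 −= (4)R0 → (0, 0, 2)
col 1: no nonzero at/below row 1; advance.
pivot(1,2)=5: scale R1 → (0, 0, 1)
  clear (2,2): R2 −= (2)R1 → (0, 0, 0)

rank = 2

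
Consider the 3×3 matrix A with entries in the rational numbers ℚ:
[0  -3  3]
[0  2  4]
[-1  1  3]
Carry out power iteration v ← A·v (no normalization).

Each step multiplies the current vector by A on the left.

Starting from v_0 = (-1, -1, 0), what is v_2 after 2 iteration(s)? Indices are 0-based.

v_0 = (-1, -1, 0).
v_1 = A·v_0 = (3, -2, 0).
v_2 = A·v_1 = (6, -4, -5).

v_2 = (6, -4, -5)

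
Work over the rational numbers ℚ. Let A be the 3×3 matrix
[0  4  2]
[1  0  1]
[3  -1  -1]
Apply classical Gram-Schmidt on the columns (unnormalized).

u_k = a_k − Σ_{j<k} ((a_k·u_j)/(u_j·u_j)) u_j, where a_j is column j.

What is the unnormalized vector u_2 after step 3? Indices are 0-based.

Step 1: u_0 = a_0 = (0, 1, 3).
Step 2: u_1 = a_1 − (-3/10)·u_0 = (4, 3/10, -1/10).
Step 3: u_2 = a_2 − (-1/5)·u_0 − (12/23)·u_1 = (-2/23, 24/23, -8/23).

u_2 = (-2/23, 24/23, -8/23)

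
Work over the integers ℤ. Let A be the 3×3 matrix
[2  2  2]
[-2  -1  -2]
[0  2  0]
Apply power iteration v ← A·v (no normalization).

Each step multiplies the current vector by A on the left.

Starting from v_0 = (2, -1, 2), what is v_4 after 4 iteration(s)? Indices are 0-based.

v_4 = (-6, 47, 82)

v_0 = (2, -1, 2).
v_1 = A·v_0 = (6, -7, -2).
v_2 = A·v_1 = (-6, -1, -14).
v_3 = A·v_2 = (-42, 41, -2).
v_4 = A·v_3 = (-6, 47, 82).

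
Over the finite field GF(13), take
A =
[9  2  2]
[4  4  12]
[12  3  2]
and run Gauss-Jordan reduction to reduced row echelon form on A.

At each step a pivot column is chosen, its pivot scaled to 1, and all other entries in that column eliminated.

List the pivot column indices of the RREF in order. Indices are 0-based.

pivot columns: 0, 1

[1] R0 /= 9  ⇒  (1, 6, 6)
     R1 -= 4·R0  ⇒  (0, 6, 1)
     R2 -= 12·R0  ⇒  (0, 9, 8)
[2] R1 /= 6  ⇒  (0, 1, 11)
     R0 -= 6·R1  ⇒  (1, 0, 5)
     R2 -= 9·R1  ⇒  (0, 0, 0)
column 2 empty below row 2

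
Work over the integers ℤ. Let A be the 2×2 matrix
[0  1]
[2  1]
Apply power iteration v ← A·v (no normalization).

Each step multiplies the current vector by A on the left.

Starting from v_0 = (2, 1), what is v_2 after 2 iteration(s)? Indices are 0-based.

v_2 = (5, 7)

v_0 = (2, 1).
v_1 = A·v_0 = (1, 5).
v_2 = A·v_1 = (5, 7).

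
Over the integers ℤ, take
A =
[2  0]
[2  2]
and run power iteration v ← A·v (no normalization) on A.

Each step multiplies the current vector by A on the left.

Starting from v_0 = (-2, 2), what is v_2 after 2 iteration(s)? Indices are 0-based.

v_2 = (-8, -8)

v_0 = (-2, 2).
v_1 = A·v_0 = (-4, 0).
v_2 = A·v_1 = (-8, -8).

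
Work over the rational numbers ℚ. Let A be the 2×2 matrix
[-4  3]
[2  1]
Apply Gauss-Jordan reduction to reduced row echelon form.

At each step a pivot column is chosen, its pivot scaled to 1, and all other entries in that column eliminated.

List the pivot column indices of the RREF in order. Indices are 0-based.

pivot(0,0)=-4: scale R0 → (1, -3/4)
  clear (1,0): R1 −= (2)R0 → (0, 5/2)
pivot(1,1)=5/2: scale R1 → (0, 1)
  clear (0,1): R0 −= (-3/4)R1 → (1, 0)

pivot columns: 0, 1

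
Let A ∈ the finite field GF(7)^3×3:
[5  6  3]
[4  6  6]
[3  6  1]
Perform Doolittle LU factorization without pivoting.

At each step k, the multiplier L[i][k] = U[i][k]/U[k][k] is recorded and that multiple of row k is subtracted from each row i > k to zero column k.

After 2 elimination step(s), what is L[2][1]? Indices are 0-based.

k=0: U[0][0]=5
  eliminate (1,0): mult=5, new row 1: (0, 4, 5); set L[1][0]=5
  eliminate (2,0): mult=2, new row 2: (0, 1, 2); set L[2][0]=2
k=1: U[1][1]=4
  eliminate (2,1): mult=2, new row 2: (0, 0, 6); set L[2][1]=2

L[2][1] = 2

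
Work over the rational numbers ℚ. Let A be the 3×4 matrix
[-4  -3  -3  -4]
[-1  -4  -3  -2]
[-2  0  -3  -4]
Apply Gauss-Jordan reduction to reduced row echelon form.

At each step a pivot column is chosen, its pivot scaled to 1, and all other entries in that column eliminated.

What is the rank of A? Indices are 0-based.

rank = 3

[1] R0 /= -4  ⇒  (1, 3/4, 3/4, 1)
     R1 -= -1·R0  ⇒  (0, -13/4, -9/4, -1)
     R2 -= -2·R0  ⇒  (0, 3/2, -3/2, -2)
[2] R1 /= -13/4  ⇒  (0, 1, 9/13, 4/13)
     R0 -= 3/4·R1  ⇒  (1, 0, 3/13, 10/13)
     R2 -= 3/2·R1  ⇒  (0, 0, -33/13, -32/13)
[3] R2 /= -33/13  ⇒  (0, 0, 1, 32/33)
     R0 -= 3/13·R2  ⇒  (1, 0, 0, 6/11)
     R1 -= 9/13·R2  ⇒  (0, 1, 0, -4/11)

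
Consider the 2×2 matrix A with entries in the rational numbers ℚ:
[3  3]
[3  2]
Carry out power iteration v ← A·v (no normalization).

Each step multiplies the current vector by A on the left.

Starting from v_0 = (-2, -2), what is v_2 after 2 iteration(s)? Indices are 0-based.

v_0 = (-2, -2).
v_1 = A·v_0 = (-12, -10).
v_2 = A·v_1 = (-66, -56).

v_2 = (-66, -56)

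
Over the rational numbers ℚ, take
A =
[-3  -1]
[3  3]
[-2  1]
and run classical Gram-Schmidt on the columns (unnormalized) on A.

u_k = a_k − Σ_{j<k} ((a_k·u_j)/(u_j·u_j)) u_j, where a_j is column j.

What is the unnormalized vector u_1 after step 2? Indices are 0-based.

Step 1: u_0 = a_0 = (-3, 3, -2).
Step 2: u_1 = a_1 − (5/11)·u_0 = (4/11, 18/11, 21/11).

u_1 = (4/11, 18/11, 21/11)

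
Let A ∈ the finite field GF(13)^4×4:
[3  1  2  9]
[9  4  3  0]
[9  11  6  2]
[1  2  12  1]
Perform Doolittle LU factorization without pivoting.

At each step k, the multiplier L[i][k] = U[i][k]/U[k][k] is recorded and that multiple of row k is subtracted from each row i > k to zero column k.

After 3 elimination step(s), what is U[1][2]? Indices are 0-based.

[col 0] pivot 3
  R1 -= 3*R0 → (0, 1, 10, 12)  (L[1][0] := 3)
  R2 -= 3*R0 → (0, 8, 0, 1)  (L[2][0] := 3)
  R3 -= 9*R0 → (0, 6, 7, 11)  (L[3][0] := 9)
[col 1] pivot 1
  R2 -= 8*R1 → (0, 0, 11, 9)  (L[2][1] := 8)
  R3 -= 6*R1 → (0, 0, 12, 4)  (L[3][1] := 6)
[col 2] pivot 11
  R3 -= 7*R2 → (0, 0, 0, 6)  (L[3][2] := 7)

U[1][2] = 10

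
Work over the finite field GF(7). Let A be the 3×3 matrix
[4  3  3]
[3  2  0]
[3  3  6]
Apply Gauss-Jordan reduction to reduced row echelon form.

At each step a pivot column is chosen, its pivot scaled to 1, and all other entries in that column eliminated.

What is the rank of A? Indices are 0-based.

rank = 3

step 1: normalize row 0 (÷4) = (1, 6, 6)
  row 1: subtract 3×row0 = (0, 5, 3)
  row 2: subtract 3×row0 = (0, 6, 2)
step 2: normalize row 1 (÷5) = (0, 1, 2)
  row 0: subtract 6×row1 = (1, 0, 1)
  row 2: subtract 6×row1 = (0, 0, 4)
step 3: normalize row 2 (÷4) = (0, 0, 1)
  row 0: subtract 1×row2 = (1, 0, 0)
  row 1: subtract 2×row2 = (0, 1, 0)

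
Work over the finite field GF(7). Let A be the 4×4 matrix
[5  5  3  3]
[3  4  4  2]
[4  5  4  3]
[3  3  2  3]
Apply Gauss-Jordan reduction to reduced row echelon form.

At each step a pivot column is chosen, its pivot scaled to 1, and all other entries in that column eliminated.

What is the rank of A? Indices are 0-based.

[1] R0 /= 5  ⇒  (1, 1, 2, 2)
     R1 -= 3·R0  ⇒  (0, 1, 5, 3)
     R2 -= 4·R0  ⇒  (0, 1, 3, 2)
     R3 -= 3·R0  ⇒  (0, 0, 3, 4)
[2] R1 /= 1  ⇒  (0, 1, 5, 3)
     R0 -= 1·R1  ⇒  (1, 0, 4, 6)
     R2 -= 1·R1  ⇒  (0, 0, 5, 6)
[3] R2 /= 5  ⇒  (0, 0, 1, 4)
     R0 -= 4·R2  ⇒  (1, 0, 0, 4)
     R1 -= 5·R2  ⇒  (0, 1, 0, 4)
     R3 -= 3·R2  ⇒  (0, 0, 0, 6)
[4] R3 /= 6  ⇒  (0, 0, 0, 1)
     R0 -= 4·R3  ⇒  (1, 0, 0, 0)
     R1 -= 4·R3  ⇒  (0, 1, 0, 0)
     R2 -= 4·R3  ⇒  (0, 0, 1, 0)

rank = 4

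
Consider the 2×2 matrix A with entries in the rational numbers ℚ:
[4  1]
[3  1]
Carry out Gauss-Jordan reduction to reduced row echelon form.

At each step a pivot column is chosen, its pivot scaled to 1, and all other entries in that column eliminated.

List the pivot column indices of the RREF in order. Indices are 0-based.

pivot(0,0)=4: scale R0 → (1, 1/4)
  clear (1,0): R1 −= (3)R0 → (0, 1/4)
pivot(1,1)=1/4: scale R1 → (0, 1)
  clear (0,1): R0 −= (1/4)R1 → (1, 0)

pivot columns: 0, 1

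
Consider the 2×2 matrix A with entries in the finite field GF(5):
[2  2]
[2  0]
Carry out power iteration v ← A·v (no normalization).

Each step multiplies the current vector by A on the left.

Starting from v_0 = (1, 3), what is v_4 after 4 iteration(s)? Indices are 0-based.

v_4 = (4, 4)

v_0 = (1, 3).
v_1 = A·v_0 = (3, 2).
v_2 = A·v_1 = (0, 1).
v_3 = A·v_2 = (2, 0).
v_4 = A·v_3 = (4, 4).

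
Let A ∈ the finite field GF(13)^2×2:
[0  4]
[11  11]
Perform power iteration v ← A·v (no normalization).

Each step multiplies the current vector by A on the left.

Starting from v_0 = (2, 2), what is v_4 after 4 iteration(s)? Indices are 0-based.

v_4 = (9, 2)

v_0 = (2, 2).
v_1 = A·v_0 = (8, 5).
v_2 = A·v_1 = (7, 0).
v_3 = A·v_2 = (0, 12).
v_4 = A·v_3 = (9, 2).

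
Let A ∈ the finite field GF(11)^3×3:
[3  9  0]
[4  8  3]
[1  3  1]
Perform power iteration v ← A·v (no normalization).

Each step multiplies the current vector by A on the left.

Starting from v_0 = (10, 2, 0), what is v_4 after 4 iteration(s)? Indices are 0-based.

v_0 = (10, 2, 0).
v_1 = A·v_0 = (4, 1, 5).
v_2 = A·v_1 = (10, 6, 1).
v_3 = A·v_2 = (7, 3, 7).
v_4 = A·v_3 = (4, 7, 1).

v_4 = (4, 7, 1)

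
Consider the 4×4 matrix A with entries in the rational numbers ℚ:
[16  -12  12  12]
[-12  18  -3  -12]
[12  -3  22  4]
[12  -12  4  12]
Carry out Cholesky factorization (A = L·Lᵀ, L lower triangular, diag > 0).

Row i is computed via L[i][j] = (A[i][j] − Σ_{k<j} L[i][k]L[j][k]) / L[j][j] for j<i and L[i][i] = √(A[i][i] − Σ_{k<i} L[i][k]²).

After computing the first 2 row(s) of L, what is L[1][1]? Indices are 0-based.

Step 1: L[0][0] = √(16) = 4.
  L[1][0] = (-12) / L[0][0] = -3.
Step 2: L[1][1] = √(9) = 3.

L[1][1] = 3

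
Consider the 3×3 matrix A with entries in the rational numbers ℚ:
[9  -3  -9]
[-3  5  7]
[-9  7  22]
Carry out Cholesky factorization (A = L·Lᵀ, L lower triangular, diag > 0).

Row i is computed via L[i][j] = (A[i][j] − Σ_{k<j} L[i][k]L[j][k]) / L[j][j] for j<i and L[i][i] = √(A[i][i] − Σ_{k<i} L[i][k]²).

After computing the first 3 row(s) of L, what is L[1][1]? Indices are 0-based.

Step 1: L[0][0] = √(9) = 3.
  L[1][0] = (-3) / L[0][0] = -1.
Step 2: L[1][1] = √(4) = 2.
  L[2][0] = (-9) / L[0][0] = -3.
  L[2][1] = (4) / L[1][1] = 2.
Step 3: L[2][2] = √(9) = 3.

L[1][1] = 2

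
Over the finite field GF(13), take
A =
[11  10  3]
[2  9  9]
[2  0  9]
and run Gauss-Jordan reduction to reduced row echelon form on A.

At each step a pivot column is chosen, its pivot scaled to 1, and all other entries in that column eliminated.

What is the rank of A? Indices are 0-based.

step 1: normalize row 0 (÷11) = (1, 8, 5)
  row 1: subtract 2×row0 = (0, 6, 12)
  row 2: subtract 2×row0 = (0, 10, 12)
step 2: normalize row 1 (÷6) = (0, 1, 2)
  row 0: subtract 8×row1 = (1, 0, 2)
  row 2: subtract 10×row1 = (0, 0, 5)
step 3: normalize row 2 (÷5) = (0, 0, 1)
  row 0: subtract 2×row2 = (1, 0, 0)
  row 1: subtract 2×row2 = (0, 1, 0)

rank = 3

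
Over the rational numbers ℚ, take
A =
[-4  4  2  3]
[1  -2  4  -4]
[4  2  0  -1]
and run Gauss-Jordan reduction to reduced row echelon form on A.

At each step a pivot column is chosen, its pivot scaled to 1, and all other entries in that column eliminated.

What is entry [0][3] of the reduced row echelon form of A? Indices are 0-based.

pivot(0,0)=-4: scale R0 → (1, -1, -1/2, -3/4)
  clear (1,0): R1 −= (1)R0 → (0, -1, 9/2, -13/4)
  clear (2,0): R2 −= (4)R0 → (0, 6, 2, 2)
pivot(1,1)=-1: scale R1 → (0, 1, -9/2, 13/4)
  clear (0,1): R0 −= (-1)R1 → (1, 0, -5, 5/2)
  clear (2,1): R2 −= (6)R1 → (0, 0, 29, -35/2)
pivot(2,2)=29: scale R2 → (0, 0, 1, -35/58)
  clear (0,2): R0 −= (-5)R2 → (1, 0, 0, -15/29)
  clear (1,2): R1 −= (-9/2)R2 → (0, 1, 0, 31/58)

M[0][3] = -15/29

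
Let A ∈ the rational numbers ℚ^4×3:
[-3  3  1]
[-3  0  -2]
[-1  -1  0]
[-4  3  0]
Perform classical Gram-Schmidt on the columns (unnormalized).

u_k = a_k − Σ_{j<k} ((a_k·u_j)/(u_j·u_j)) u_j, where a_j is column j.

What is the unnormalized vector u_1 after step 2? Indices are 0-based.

Step 1: u_0 = a_0 = (-3, -3, -1, -4).
Step 2: u_1 = a_1 − (-4/7)·u_0 = (9/7, -12/7, -11/7, 5/7).

u_1 = (9/7, -12/7, -11/7, 5/7)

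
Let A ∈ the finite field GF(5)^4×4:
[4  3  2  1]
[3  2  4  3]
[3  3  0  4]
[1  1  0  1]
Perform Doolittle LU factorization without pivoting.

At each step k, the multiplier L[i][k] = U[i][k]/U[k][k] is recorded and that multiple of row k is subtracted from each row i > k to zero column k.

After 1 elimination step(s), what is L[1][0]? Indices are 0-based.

[col 0] pivot 4
  R1 -= 2*R0 → (0, 1, 0, 1)  (L[1][0] := 2)
  R2 -= 2*R0 → (0, 2, 1, 2)  (L[2][0] := 2)
  R3 -= 4*R0 → (0, 4, 2, 2)  (L[3][0] := 4)

L[1][0] = 2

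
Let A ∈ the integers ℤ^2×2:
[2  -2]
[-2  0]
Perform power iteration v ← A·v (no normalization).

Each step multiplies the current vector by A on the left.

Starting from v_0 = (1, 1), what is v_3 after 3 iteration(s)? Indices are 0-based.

v_0 = (1, 1).
v_1 = A·v_0 = (0, -2).
v_2 = A·v_1 = (4, 0).
v_3 = A·v_2 = (8, -8).

v_3 = (8, -8)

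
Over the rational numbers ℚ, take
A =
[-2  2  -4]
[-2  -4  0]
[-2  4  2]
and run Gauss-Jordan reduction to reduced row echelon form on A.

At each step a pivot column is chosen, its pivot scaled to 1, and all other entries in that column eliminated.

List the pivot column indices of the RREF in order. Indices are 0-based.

pivot columns: 0, 1, 2

step 1: normalize row 0 (÷-2) = (1, -1, 2)
  row 1: subtract -2×row0 = (0, -6, 4)
  row 2: subtract -2×row0 = (0, 2, 6)
step 2: normalize row 1 (÷-6) = (0, 1, -2/3)
  row 0: subtract -1×row1 = (1, 0, 4/3)
  row 2: subtract 2×row1 = (0, 0, 22/3)
step 3: normalize row 2 (÷22/3) = (0, 0, 1)
  row 0: subtract 4/3×row2 = (1, 0, 0)
  row 1: subtract -2/3×row2 = (0, 1, 0)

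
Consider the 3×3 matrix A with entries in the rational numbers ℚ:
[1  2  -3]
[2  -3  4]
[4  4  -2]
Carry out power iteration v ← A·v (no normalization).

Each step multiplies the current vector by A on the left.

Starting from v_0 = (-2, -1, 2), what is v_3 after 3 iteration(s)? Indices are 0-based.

v_0 = (-2, -1, 2).
v_1 = A·v_0 = (-10, 7, -16).
v_2 = A·v_1 = (52, -105, 20).
v_3 = A·v_2 = (-218, 499, -252).

v_3 = (-218, 499, -252)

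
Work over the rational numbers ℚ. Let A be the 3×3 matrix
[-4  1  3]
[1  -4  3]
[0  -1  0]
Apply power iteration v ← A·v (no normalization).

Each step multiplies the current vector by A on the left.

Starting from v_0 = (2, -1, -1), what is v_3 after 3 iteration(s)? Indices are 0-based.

v_0 = (2, -1, -1).
v_1 = A·v_0 = (-12, 3, 1).
v_2 = A·v_1 = (54, -21, -3).
v_3 = A·v_2 = (-246, 129, 21).

v_3 = (-246, 129, 21)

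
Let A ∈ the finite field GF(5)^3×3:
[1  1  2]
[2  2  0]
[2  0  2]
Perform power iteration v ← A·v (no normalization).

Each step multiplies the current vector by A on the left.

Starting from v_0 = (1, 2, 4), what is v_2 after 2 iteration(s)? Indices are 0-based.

v_0 = (1, 2, 4).
v_1 = A·v_0 = (1, 1, 0).
v_2 = A·v_1 = (2, 4, 2).

v_2 = (2, 4, 2)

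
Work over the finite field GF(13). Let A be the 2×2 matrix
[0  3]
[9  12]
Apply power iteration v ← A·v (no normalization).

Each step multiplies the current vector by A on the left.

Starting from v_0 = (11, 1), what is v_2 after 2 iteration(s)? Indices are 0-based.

v_0 = (11, 1).
v_1 = A·v_0 = (3, 7).
v_2 = A·v_1 = (8, 7).

v_2 = (8, 7)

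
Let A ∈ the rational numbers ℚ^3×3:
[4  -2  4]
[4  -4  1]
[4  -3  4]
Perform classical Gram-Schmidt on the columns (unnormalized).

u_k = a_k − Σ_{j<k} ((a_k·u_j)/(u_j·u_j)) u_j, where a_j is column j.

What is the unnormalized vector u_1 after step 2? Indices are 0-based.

u_1 = (1, -1, 0)

Step 1: u_0 = a_0 = (4, 4, 4).
Step 2: u_1 = a_1 − (-3/4)·u_0 = (1, -1, 0).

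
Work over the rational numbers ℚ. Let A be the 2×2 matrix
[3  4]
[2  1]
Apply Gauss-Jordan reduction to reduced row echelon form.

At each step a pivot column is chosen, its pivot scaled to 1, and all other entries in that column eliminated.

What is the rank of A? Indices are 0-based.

pivot(0,0)=3: scale R0 → (1, 4/3)
  clear (1,0): R1 −= (2)R0 → (0, -5/3)
pivot(1,1)=-5/3: scale R1 → (0, 1)
  clear (0,1): R0 −= (4/3)R1 → (1, 0)

rank = 2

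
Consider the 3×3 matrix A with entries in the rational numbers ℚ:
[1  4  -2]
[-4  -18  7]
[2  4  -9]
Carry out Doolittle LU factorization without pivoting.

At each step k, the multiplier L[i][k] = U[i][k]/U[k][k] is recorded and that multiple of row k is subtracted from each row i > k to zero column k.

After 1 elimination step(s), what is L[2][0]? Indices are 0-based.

[col 0] pivot 1
  R1 -= -4*R0 → (0, -2, -1)  (L[1][0] := -4)
  R2 -= 2*R0 → (0, -4, -5)  (L[2][0] := 2)

L[2][0] = 2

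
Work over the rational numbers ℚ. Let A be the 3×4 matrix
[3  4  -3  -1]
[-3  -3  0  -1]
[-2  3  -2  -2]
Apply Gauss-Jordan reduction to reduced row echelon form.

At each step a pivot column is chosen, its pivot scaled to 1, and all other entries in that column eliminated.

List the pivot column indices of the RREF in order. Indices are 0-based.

pivot columns: 0, 1, 2

[1] R0 /= 3  ⇒  (1, 4/3, -1, -1/3)
     R1 -= -3·R0  ⇒  (0, 1, -3, -2)
     R2 -= -2·R0  ⇒  (0, 17/3, -4, -8/3)
[2] R1 /= 1  ⇒  (0, 1, -3, -2)
     R0 -= 4/3·R1  ⇒  (1, 0, 3, 7/3)
     R2 -= 17/3·R1  ⇒  (0, 0, 13, 26/3)
[3] R2 /= 13  ⇒  (0, 0, 1, 2/3)
     R0 -= 3·R2  ⇒  (1, 0, 0, 1/3)
     R1 -= -3·R2  ⇒  (0, 1, 0, 0)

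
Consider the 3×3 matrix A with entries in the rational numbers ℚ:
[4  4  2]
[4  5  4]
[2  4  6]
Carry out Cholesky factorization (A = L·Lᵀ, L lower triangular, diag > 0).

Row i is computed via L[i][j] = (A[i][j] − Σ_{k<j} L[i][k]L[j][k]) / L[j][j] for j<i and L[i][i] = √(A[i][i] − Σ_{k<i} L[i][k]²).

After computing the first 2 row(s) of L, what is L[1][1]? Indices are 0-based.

L[1][1] = 1

Step 1: L[0][0] = √(4) = 2.
  L[1][0] = (4) / L[0][0] = 2.
Step 2: L[1][1] = √(1) = 1.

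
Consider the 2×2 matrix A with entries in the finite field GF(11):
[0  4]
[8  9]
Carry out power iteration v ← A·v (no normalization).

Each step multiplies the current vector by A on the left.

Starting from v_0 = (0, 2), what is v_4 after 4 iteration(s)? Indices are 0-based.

v_0 = (0, 2).
v_1 = A·v_0 = (8, 7).
v_2 = A·v_1 = (6, 6).
v_3 = A·v_2 = (2, 3).
v_4 = A·v_3 = (1, 10).

v_4 = (1, 10)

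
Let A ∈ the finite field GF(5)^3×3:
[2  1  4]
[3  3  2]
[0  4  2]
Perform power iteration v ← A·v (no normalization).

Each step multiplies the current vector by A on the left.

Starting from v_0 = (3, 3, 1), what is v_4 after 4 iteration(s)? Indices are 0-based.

v_4 = (0, 1, 0)

v_0 = (3, 3, 1).
v_1 = A·v_0 = (3, 0, 4).
v_2 = A·v_1 = (2, 2, 3).
v_3 = A·v_2 = (3, 3, 4).
v_4 = A·v_3 = (0, 1, 0).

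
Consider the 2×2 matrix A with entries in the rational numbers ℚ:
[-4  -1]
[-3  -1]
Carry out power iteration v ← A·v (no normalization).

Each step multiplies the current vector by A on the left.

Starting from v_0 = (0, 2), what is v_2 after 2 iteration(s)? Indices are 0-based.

v_2 = (10, 8)

v_0 = (0, 2).
v_1 = A·v_0 = (-2, -2).
v_2 = A·v_1 = (10, 8).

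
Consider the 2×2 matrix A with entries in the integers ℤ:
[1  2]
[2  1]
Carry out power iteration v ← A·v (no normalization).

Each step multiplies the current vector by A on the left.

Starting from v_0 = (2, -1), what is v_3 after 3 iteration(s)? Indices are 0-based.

v_3 = (12, 15)

v_0 = (2, -1).
v_1 = A·v_0 = (0, 3).
v_2 = A·v_1 = (6, 3).
v_3 = A·v_2 = (12, 15).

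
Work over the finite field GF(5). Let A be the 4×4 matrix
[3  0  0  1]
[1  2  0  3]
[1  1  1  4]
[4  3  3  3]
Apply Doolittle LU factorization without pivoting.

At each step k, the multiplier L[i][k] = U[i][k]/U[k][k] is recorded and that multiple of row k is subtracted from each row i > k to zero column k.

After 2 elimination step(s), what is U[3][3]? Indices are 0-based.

U[3][3] = 1

Step 1: pivot at (0,0) is 3.
  row1 ← row1 − (2)·row0  ⇒  L[1][0]=2, U row1=(0, 2, 0, 1)
  row2 ← row2 − (2)·row0  ⇒  L[2][0]=2, U row2=(0, 1, 1, 2)
  row3 ← row3 − (3)·row0  ⇒  L[3][0]=3, U row3=(0, 3, 3, 0)
Step 2: pivot at (1,1) is 2.
  row2 ← row2 − (3)·row1  ⇒  L[2][1]=3, U row2=(0, 0, 1, 4)
  row3 ← row3 − (4)·row1  ⇒  L[3][1]=4, U row3=(0, 0, 3, 1)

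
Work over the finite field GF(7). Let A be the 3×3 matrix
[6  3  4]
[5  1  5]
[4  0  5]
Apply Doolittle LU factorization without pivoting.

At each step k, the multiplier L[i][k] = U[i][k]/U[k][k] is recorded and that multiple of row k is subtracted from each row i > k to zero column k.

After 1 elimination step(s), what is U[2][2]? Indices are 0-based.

k=0: U[0][0]=6
  eliminate (1,0): mult=2, new row 1: (0, 2, 4); set L[1][0]=2
  eliminate (2,0): mult=3, new row 2: (0, 5, 0); set L[2][0]=3

U[2][2] = 0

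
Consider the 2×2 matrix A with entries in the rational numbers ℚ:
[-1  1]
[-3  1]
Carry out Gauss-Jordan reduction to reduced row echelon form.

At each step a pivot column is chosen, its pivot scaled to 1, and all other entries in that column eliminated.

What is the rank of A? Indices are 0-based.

[1] R0 /= -1  ⇒  (1, -1)
     R1 -= -3·R0  ⇒  (0, -2)
[2] R1 /= -2  ⇒  (0, 1)
     R0 -= -1·R1  ⇒  (1, 0)

rank = 2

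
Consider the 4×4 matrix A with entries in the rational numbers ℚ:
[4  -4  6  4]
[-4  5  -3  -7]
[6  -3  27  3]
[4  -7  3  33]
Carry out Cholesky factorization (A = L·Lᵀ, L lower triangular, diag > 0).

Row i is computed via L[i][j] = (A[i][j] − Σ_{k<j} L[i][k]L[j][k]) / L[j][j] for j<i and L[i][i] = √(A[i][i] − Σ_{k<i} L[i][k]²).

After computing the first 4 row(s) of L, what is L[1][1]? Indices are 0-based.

Step 1: L[0][0] = √(4) = 2.
  L[1][0] = (-4) / L[0][0] = -2.
Step 2: L[1][1] = √(1) = 1.
  L[2][0] = (6) / L[0][0] = 3.
  L[2][1] = (3) / L[1][1] = 3.
Step 3: L[2][2] = √(9) = 3.
  L[3][0] = (4) / L[0][0] = 2.
  L[3][1] = (-3) / L[1][1] = -3.
  L[3][2] = (6) / L[2][2] = 2.
Step 4: L[3][3] = √(16) = 4.

L[1][1] = 1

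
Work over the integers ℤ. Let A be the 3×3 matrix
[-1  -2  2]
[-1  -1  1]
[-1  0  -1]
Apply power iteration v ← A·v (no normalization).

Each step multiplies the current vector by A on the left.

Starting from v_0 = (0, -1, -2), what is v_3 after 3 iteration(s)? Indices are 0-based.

v_0 = (0, -1, -2).
v_1 = A·v_0 = (-2, -1, 2).
v_2 = A·v_1 = (8, 5, 0).
v_3 = A·v_2 = (-18, -13, -8).

v_3 = (-18, -13, -8)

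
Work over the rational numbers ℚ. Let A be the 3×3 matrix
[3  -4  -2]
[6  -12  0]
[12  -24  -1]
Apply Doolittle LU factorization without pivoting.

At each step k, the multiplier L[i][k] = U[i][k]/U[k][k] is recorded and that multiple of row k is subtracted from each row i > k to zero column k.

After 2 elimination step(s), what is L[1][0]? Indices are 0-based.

L[1][0] = 2

Step 1: pivot at (0,0) is 3.
  row1 ← row1 − (2)·row0  ⇒  L[1][0]=2, U row1=(0, -4, 4)
  row2 ← row2 − (4)·row0  ⇒  L[2][0]=4, U row2=(0, -8, 7)
Step 2: pivot at (1,1) is -4.
  row2 ← row2 − (2)·row1  ⇒  L[2][1]=2, U row2=(0, 0, -1)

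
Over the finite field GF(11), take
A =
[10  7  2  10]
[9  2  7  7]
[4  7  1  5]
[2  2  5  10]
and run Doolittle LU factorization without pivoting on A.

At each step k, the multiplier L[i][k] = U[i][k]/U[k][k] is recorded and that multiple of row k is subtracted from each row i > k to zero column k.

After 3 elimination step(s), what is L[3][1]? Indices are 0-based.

L[3][1] = 6

[col 0] pivot 10
  R1 -= 2*R0 → (0, 10, 3, 9)  (L[1][0] := 2)
  R2 -= 7*R0 → (0, 2, 9, 1)  (L[2][0] := 7)
  R3 -= 9*R0 → (0, 5, 9, 8)  (L[3][0] := 9)
[col 1] pivot 10
  R2 -= 9*R1 → (0, 0, 4, 8)  (L[2][1] := 9)
  R3 -= 6*R1 → (0, 0, 2, 9)  (L[3][1] := 6)
[col 2] pivot 4
  R3 -= 6*R2 → (0, 0, 0, 5)  (L[3][2] := 6)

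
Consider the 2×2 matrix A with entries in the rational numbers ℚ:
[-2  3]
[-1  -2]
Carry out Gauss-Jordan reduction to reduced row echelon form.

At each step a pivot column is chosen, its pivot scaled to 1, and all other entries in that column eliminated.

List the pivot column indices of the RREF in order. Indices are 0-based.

pivot columns: 0, 1

step 1: normalize row 0 (÷-2) = (1, -3/2)
  row 1: subtract -1×row0 = (0, -7/2)
step 2: normalize row 1 (÷-7/2) = (0, 1)
  row 0: subtract -3/2×row1 = (1, 0)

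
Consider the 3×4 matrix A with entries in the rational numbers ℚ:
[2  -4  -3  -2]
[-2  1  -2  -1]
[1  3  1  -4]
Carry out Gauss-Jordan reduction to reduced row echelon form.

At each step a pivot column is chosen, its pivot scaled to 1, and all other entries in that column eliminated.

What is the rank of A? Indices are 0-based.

step 1: normalize row 0 (÷2) = (1, -2, -3/2, -1)
  row 1: subtract -2×row0 = (0, -3, -5, -3)
  row 2: subtract 1×row0 = (0, 5, 5/2, -3)
step 2: normalize row 1 (÷-3) = (0, 1, 5/3, 1)
  row 0: subtract -2×row1 = (1, 0, 11/6, 1)
  row 2: subtract 5×row1 = (0, 0, -35/6, -8)
step 3: normalize row 2 (÷-35/6) = (0, 0, 1, 48/35)
  row 0: subtract 11/6×row2 = (1, 0, 0, -53/35)
  row 1: subtract 5/3×row2 = (0, 1, 0, -9/7)

rank = 3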